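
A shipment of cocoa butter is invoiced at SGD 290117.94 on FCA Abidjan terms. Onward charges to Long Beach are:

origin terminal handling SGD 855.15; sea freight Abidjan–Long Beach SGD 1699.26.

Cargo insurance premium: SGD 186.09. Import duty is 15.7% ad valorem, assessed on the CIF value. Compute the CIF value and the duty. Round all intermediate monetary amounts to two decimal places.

CIF = FCA price + pre-shipment costs + freight + insurance
CIF = 290117.94 + 855.15 + 1699.26 + 186.09 = 292858.44
Import duty = 292858.44 × 15.7% = 45978.78

CIF value: SGD 292858.44; import duty: SGD 45978.78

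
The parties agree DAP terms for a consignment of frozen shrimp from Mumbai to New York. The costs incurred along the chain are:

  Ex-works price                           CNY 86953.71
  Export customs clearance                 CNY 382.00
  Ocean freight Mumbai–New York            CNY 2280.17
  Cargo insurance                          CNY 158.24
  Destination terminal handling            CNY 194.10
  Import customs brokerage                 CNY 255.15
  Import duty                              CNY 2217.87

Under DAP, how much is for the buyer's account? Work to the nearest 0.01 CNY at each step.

Buyer's account: CNY 2473.02

DAP: the seller bears all costs to the named destination except import duty and clearance.
Seller's account: goods 86953.71 + export clearance 382.00 + freight 2280.17 + insurance 158.24 + destination terminal 194.10 = 89968.22
Buyer's account: brokerage 255.15 + duty 2217.87 = 2473.02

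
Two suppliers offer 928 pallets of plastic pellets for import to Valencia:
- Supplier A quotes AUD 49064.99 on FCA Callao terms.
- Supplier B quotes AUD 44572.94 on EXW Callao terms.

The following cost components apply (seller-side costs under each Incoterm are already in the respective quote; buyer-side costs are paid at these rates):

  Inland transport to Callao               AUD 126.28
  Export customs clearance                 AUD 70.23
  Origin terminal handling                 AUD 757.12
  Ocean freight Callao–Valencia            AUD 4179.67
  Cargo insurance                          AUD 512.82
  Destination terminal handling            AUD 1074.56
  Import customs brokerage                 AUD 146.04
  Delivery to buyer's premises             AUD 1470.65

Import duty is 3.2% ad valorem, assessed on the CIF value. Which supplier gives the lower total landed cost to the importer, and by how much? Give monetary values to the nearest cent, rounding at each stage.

Supplier B is cheaper by AUD 4433.00

Supplier A (FCA):
CIF value = FCA price + origin terminal + freight + insurance = 49064.99 + 757.12 + 4179.67 + 512.82 = 54514.60
Import duty = 54514.60 × 3.2% = 1744.47
Buyer bears (A): 757.12 + 4179.67 + 512.82 + 1074.56 + 146.04 + 1470.65 = 8140.86
Landed cost (A) = invoice 49064.99 + 8140.86 + duty 1744.47 = 58950.32
Supplier B (EXW):
CIF value = EXW price + inland to port + export clearance + origin terminal + freight + insurance = 44572.94 + 126.28 + 70.23 + 757.12 + 4179.67 + 512.82 = 50219.06
Import duty = 50219.06 × 3.2% = 1607.01
Buyer bears (B): 126.28 + 70.23 + 757.12 + 4179.67 + 512.82 + 1074.56 + 146.04 + 1470.65 = 8337.37
Landed cost (B) = invoice 44572.94 + 8337.37 + duty 1607.01 = 54517.32
Difference = |58950.32 − 54517.32| = 4433.00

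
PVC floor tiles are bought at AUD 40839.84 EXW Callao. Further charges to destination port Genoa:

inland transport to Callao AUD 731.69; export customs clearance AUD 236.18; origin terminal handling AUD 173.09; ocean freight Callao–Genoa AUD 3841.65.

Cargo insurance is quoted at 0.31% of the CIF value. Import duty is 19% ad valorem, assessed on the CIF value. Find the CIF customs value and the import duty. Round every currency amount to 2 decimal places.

CIF value: AUD 45964.94; import duty: AUD 8733.34

Let C be the CIF value. C = EXW price + pre-shipment costs + freight + 0.31% × C
C − 0.31% × C = 40839.84 + 731.69 + 236.18 + 173.09 + 3841.65
0.9969 × C = 45822.45
C = 45822.45 / 0.9969 = 45964.94
Insurance premium = 0.31% × 45964.94 = 142.49
Import duty = 45964.94 × 19% = 8733.34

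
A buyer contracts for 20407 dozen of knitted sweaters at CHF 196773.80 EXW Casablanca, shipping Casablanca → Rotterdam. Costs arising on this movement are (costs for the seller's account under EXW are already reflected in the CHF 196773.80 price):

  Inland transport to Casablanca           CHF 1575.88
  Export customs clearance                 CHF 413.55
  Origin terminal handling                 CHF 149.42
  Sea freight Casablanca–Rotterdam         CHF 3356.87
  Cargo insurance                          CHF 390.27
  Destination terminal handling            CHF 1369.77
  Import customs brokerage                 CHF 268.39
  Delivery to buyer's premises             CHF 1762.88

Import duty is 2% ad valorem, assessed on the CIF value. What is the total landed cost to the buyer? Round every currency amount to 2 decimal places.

Total landed cost: CHF 210114.03

EXW: the seller makes goods available at their premises; the buyer bears all onward costs.
CIF value = EXW price + inland to port + export clearance + origin terminal + freight + insurance = 196773.80 + 1575.88 + 413.55 + 149.42 + 3356.87 + 390.27 = 202659.79
Import duty = 202659.79 × 2% = 4053.20
Buyer bears: inland to port 1575.88 + export clearance 413.55 + origin terminal 149.42 + freight 3356.87 + insurance 390.27 + destination terminal 1369.77 + brokerage 268.39 + delivery 1762.88 + duty 4053.20 = 13340.23
Landed cost = invoice 196773.80 + 13340.23 = 210114.03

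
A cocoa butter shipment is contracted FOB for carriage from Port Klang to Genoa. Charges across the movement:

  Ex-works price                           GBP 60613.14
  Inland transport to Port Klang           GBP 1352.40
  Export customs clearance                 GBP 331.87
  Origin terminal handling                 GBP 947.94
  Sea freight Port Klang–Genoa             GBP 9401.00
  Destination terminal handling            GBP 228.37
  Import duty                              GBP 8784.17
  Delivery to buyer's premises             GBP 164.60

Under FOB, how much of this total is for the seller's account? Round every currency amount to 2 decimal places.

FOB: the seller bears costs until goods are on board at the origin port; the buyer bears freight, insurance and all costs thereafter.
Seller's account: goods 60613.14 + inland to port 1352.40 + export clearance 331.87 + origin terminal 947.94 = 63245.35
Buyer's account: freight 9401.00 + destination terminal 228.37 + duty 8784.17 + delivery 164.60 = 18578.14

Seller's account: GBP 63245.35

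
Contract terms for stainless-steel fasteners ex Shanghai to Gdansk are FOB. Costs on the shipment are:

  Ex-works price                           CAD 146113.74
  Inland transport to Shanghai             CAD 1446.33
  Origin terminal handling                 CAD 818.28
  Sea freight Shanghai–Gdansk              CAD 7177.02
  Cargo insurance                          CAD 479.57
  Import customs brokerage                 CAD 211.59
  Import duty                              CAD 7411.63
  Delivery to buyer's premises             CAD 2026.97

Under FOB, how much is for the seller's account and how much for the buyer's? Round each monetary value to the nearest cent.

Seller: CAD 148378.35; buyer: CAD 17306.78

FOB: the seller bears costs until goods are on board at the origin port; the buyer bears freight, insurance and all costs thereafter.
Seller's account: goods 146113.74 + inland to port 1446.33 + origin terminal 818.28 = 148378.35
Buyer's account: freight 7177.02 + insurance 479.57 + brokerage 211.59 + duty 7411.63 + delivery 2026.97 = 17306.78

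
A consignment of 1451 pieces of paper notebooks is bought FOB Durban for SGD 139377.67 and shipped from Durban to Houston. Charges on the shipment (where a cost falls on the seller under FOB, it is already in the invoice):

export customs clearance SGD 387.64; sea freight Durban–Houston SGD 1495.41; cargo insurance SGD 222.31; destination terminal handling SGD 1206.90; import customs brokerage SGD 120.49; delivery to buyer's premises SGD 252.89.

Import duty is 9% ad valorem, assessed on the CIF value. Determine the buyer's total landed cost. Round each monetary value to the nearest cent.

FOB: the seller bears costs until goods are on board at the origin port; the buyer bears freight, insurance and all costs thereafter.
Already in the invoice (seller's account under FOB): export clearance — exclude.
CIF value = FOB price + freight + insurance = 139377.67 + 1495.41 + 222.31 = 141095.39
Import duty = 141095.39 × 9% = 12698.59
Buyer bears: freight 1495.41 + insurance 222.31 + destination terminal 1206.90 + brokerage 120.49 + delivery 252.89 + duty 12698.59 = 15996.59
Landed cost = invoice 139377.67 + 15996.59 = 155374.26

Total landed cost: SGD 155374.26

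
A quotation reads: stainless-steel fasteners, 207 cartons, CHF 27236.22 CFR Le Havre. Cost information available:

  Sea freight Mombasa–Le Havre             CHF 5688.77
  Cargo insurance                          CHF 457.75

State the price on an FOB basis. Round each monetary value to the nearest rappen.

FOB price: CHF 21547.45

Not relevant to the conversion: insurance — on the buyer under both terms; not part of either seller's price.
From CFR to FOB, the seller no longer bears: freight.
FOB price = 27236.22 − 5688.77 = 21547.45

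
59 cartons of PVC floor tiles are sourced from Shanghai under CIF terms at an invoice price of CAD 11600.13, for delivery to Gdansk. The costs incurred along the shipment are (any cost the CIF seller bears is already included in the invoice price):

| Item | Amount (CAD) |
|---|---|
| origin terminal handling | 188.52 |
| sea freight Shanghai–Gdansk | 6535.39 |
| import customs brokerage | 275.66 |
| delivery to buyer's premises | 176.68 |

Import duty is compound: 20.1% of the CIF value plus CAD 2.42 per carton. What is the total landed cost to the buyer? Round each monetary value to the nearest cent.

Total landed cost: CAD 14526.88

CIF: the seller pays costs through ocean freight and marine insurance to the destination port.
Already in the invoice (seller's account under CIF): origin terminal, freight — exclude.
The CIF price already equals the CIF value: 11600.13
Ad valorem component: 11600.13 × 20.1% = 2331.63
Specific component: 59 × 2.42 = 142.78
Import duty = 2331.63 + 142.78 = 2474.41
Buyer bears: brokerage 275.66 + delivery 176.68 + duty 2474.41 = 2926.75
Landed cost = invoice 11600.13 + 2926.75 = 14526.88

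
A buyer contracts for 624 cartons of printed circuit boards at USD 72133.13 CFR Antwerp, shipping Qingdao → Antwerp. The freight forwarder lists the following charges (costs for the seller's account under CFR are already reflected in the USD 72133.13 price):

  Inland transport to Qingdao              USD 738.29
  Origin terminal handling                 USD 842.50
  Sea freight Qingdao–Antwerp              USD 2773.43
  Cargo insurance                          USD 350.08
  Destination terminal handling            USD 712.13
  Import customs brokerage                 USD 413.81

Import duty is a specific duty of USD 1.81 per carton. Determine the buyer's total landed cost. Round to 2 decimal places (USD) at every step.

CFR: the seller pays costs through ocean freight to the destination port, but not insurance.
Already in the invoice (seller's account under CFR): inland to port, origin terminal, freight — exclude.
CIF value = CFR price + insurance = 72133.13 + 350.08 = 72483.21
Import duty = 624 × 1.81 = 1129.44
Buyer bears: insurance 350.08 + destination terminal 712.13 + brokerage 413.81 + duty 1129.44 = 2605.46
Landed cost = invoice 72133.13 + 2605.46 = 74738.59

Total landed cost: USD 74738.59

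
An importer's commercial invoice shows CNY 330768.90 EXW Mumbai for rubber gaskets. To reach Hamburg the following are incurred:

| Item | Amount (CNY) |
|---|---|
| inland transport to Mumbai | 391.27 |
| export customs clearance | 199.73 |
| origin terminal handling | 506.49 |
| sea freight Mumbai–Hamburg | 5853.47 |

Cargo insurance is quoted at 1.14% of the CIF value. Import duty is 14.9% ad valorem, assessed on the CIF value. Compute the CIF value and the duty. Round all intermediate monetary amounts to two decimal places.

CIF value: CNY 341614.26; import duty: CNY 50900.52

Let C be the CIF value. C = EXW price + pre-shipment costs + freight + 1.14% × C
C − 1.14% × C = 330768.90 + 391.27 + 199.73 + 506.49 + 5853.47
0.9886 × C = 337719.86
C = 337719.86 / 0.9886 = 341614.26
Insurance premium = 1.14% × 341614.26 = 3894.40
Import duty = 341614.26 × 14.9% = 50900.52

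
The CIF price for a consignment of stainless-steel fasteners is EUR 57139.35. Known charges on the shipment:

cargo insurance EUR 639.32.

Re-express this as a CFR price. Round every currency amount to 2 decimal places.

From CIF to CFR, the seller no longer bears: insurance.
CFR price = 57139.35 − 639.32 = 56500.03

CFR price: EUR 56500.03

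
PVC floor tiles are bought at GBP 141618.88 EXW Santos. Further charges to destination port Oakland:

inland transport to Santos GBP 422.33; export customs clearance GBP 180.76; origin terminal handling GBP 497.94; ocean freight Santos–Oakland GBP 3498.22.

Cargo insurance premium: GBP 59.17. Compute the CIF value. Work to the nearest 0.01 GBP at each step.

CIF value: GBP 146277.30

CIF = EXW price + pre-shipment costs + freight + insurance
CIF = 141618.88 + 422.33 + 180.76 + 497.94 + 3498.22 + 59.17 = 146277.30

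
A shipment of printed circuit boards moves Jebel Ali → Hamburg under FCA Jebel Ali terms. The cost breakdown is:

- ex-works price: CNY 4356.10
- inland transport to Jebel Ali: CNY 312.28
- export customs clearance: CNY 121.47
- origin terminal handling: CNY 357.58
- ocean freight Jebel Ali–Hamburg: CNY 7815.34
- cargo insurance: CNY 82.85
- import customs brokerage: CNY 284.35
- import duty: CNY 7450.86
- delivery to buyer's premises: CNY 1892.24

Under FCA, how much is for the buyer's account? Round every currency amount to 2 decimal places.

Buyer's account: CNY 17883.22

FCA: the seller delivers export-cleared goods to the carrier; the buyer bears costs from that point.
Seller's account: goods 4356.10 + inland to port 312.28 + export clearance 121.47 = 4789.85
Buyer's account: origin terminal 357.58 + freight 7815.34 + insurance 82.85 + brokerage 284.35 + duty 7450.86 + delivery 1892.24 = 17883.22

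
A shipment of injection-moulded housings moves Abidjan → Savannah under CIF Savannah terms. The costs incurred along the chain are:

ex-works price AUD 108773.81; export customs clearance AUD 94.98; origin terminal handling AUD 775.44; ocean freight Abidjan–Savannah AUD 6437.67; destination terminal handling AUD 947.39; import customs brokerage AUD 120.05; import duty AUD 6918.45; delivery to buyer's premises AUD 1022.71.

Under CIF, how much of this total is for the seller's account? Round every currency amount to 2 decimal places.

Seller's account: AUD 116081.90

CIF: the seller pays costs through ocean freight and marine insurance to the destination port.
Seller's account: goods 108773.81 + export clearance 94.98 + origin terminal 775.44 + freight 6437.67 = 116081.90
Buyer's account: destination terminal 947.39 + brokerage 120.05 + duty 6918.45 + delivery 1022.71 = 9008.60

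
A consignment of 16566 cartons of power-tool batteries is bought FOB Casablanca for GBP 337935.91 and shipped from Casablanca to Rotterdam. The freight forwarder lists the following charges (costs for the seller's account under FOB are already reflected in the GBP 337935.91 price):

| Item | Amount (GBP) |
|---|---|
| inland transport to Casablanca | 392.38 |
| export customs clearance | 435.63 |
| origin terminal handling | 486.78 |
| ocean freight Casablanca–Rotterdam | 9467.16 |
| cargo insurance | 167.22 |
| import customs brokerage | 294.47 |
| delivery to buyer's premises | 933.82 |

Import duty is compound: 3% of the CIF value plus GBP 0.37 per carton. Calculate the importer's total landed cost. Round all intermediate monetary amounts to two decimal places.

Total landed cost: GBP 365355.11

FOB: the seller bears costs until goods are on board at the origin port; the buyer bears freight, insurance and all costs thereafter.
Already in the invoice (seller's account under FOB): inland to port, export clearance, origin terminal — exclude.
CIF value = FOB price + freight + insurance = 337935.91 + 9467.16 + 167.22 = 347570.29
Ad valorem component: 347570.29 × 3% = 10427.11
Specific component: 16566 × 0.37 = 6129.42
Import duty = 10427.11 + 6129.42 = 16556.53
Buyer bears: freight 9467.16 + insurance 167.22 + brokerage 294.47 + delivery 933.82 + duty 16556.53 = 27419.20
Landed cost = invoice 337935.91 + 27419.20 = 365355.11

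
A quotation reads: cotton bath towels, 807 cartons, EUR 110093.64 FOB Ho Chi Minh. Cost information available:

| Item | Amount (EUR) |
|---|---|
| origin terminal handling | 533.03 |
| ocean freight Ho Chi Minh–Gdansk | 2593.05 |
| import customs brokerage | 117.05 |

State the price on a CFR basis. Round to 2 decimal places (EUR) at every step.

Not relevant to the conversion: origin terminal — on the seller under both FOB and CFR; already in the FOB price and stays in the CFR price. brokerage — on the buyer under both terms; not part of either seller's price.
From FOB to CFR, the seller additionally bears: freight.
CFR price = 110093.64 + 2593.05 = 112686.69

CFR price: EUR 112686.69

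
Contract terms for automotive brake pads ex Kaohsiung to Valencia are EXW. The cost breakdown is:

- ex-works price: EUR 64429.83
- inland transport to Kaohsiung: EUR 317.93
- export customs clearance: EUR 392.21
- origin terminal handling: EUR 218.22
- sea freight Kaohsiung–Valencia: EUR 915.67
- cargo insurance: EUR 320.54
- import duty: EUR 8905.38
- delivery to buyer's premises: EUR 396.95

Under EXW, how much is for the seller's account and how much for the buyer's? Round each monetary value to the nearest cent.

EXW: the seller makes goods available at their premises; the buyer bears all onward costs.
Seller's account: goods 64429.83 = 64429.83
Buyer's account: inland to port 317.93 + export clearance 392.21 + origin terminal 218.22 + freight 915.67 + insurance 320.54 + duty 8905.38 + delivery 396.95 = 11466.90

Seller: EUR 64429.83; buyer: EUR 11466.90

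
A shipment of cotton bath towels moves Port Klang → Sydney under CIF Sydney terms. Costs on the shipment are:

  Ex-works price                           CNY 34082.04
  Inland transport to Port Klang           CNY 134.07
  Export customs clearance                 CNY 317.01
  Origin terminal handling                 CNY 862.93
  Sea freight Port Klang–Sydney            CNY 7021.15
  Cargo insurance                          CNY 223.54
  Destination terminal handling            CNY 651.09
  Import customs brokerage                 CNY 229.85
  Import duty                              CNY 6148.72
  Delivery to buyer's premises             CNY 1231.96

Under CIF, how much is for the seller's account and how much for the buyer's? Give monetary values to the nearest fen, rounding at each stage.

CIF: the seller pays costs through ocean freight and marine insurance to the destination port.
Seller's account: goods 34082.04 + inland to port 134.07 + export clearance 317.01 + origin terminal 862.93 + freight 7021.15 + insurance 223.54 = 42640.74
Buyer's account: destination terminal 651.09 + brokerage 229.85 + duty 6148.72 + delivery 1231.96 = 8261.62

Seller: CNY 42640.74; buyer: CNY 8261.62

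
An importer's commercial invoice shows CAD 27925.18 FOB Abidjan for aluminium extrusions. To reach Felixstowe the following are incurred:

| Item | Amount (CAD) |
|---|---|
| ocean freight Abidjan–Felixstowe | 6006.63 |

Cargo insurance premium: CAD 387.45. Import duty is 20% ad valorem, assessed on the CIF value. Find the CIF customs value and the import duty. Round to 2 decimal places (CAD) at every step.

CIF value: CAD 34319.26; import duty: CAD 6863.85

CIF = FOB price + freight + insurance
CIF = 27925.18 + 6006.63 + 387.45 = 34319.26
Import duty = 34319.26 × 20% = 6863.85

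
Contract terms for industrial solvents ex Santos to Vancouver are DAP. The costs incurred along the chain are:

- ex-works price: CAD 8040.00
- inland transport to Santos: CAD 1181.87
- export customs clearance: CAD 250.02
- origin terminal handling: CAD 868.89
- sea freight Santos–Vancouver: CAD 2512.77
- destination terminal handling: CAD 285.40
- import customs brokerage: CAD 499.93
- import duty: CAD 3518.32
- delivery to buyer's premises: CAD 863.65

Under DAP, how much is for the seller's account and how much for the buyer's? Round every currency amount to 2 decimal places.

DAP: the seller bears all costs to the named destination except import duty and clearance.
Seller's account: goods 8040.00 + inland to port 1181.87 + export clearance 250.02 + origin terminal 868.89 + freight 2512.77 + destination terminal 285.40 + delivery 863.65 = 14002.60
Buyer's account: brokerage 499.93 + duty 3518.32 = 4018.25

Seller: CAD 14002.60; buyer: CAD 4018.25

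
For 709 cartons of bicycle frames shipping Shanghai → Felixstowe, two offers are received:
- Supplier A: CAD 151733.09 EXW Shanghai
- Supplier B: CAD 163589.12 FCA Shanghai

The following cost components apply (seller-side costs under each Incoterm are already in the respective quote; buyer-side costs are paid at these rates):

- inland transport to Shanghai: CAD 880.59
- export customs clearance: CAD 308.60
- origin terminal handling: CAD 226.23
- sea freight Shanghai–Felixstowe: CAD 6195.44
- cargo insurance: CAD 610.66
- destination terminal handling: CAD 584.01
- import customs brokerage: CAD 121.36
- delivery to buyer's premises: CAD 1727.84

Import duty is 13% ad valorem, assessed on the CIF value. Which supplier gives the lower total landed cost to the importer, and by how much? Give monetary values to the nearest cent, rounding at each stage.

Supplier A (EXW):
CIF value = EXW price + inland to port + export clearance + origin terminal + freight + insurance = 151733.09 + 880.59 + 308.60 + 226.23 + 6195.44 + 610.66 = 159954.61
Import duty = 159954.61 × 13% = 20794.10
Buyer bears (A): 880.59 + 308.60 + 226.23 + 6195.44 + 610.66 + 584.01 + 121.36 + 1727.84 = 10654.73
Landed cost (A) = invoice 151733.09 + 10654.73 + duty 20794.10 = 183181.92
Supplier B (FCA):
CIF value = FCA price + origin terminal + freight + insurance = 163589.12 + 226.23 + 6195.44 + 610.66 = 170621.45
Import duty = 170621.45 × 13% = 22180.79
Buyer bears (B): 226.23 + 6195.44 + 610.66 + 584.01 + 121.36 + 1727.84 = 9465.54
Landed cost (B) = invoice 163589.12 + 9465.54 + duty 22180.79 = 195235.45
Difference = |183181.92 − 195235.45| = 12053.53

Supplier A is cheaper by CAD 12053.53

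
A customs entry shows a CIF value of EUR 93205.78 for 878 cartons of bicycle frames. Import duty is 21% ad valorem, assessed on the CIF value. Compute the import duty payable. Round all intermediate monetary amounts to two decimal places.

Import duty = 93205.78 × 21% = 19573.21

Import duty: EUR 19573.21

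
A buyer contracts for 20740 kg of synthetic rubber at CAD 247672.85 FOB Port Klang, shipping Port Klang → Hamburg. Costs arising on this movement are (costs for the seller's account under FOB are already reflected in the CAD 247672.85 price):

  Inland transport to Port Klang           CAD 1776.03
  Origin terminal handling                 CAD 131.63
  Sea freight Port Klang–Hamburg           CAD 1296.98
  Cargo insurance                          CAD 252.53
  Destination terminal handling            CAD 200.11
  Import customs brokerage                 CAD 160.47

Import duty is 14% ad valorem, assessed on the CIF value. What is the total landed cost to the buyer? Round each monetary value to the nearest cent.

Total landed cost: CAD 284474.07

FOB: the seller bears costs until goods are on board at the origin port; the buyer bears freight, insurance and all costs thereafter.
Already in the invoice (seller's account under FOB): inland to port, origin terminal — exclude.
CIF value = FOB price + freight + insurance = 247672.85 + 1296.98 + 252.53 = 249222.36
Import duty = 249222.36 × 14% = 34891.13
Buyer bears: freight 1296.98 + insurance 252.53 + destination terminal 200.11 + brokerage 160.47 + duty 34891.13 = 36801.22
Landed cost = invoice 247672.85 + 36801.22 = 284474.07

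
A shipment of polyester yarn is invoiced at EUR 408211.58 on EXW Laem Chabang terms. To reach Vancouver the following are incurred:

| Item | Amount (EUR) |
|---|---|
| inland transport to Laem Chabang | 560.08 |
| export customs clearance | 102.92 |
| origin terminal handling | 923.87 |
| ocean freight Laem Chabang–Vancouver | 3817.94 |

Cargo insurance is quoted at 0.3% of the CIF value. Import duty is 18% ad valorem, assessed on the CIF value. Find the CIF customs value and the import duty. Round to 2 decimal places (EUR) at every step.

CIF value: EUR 414860.97; import duty: EUR 74674.97

Let C be the CIF value. C = EXW price + pre-shipment costs + freight + 0.3% × C
C − 0.3% × C = 408211.58 + 560.08 + 102.92 + 923.87 + 3817.94
0.997 × C = 413616.39
C = 413616.39 / 0.997 = 414860.97
Insurance premium = 0.3% × 414860.97 = 1244.58
Import duty = 414860.97 × 18% = 74674.97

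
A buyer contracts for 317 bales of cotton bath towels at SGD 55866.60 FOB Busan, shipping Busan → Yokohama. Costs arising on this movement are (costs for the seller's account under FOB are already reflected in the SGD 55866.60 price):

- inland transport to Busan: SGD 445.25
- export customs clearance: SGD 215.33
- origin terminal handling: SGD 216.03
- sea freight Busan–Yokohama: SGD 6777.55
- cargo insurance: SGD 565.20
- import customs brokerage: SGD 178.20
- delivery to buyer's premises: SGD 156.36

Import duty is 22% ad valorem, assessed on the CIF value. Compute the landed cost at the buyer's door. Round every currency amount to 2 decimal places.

Total landed cost: SGD 77449.97

FOB: the seller bears costs until goods are on board at the origin port; the buyer bears freight, insurance and all costs thereafter.
Already in the invoice (seller's account under FOB): inland to port, export clearance, origin terminal — exclude.
CIF value = FOB price + freight + insurance = 55866.60 + 6777.55 + 565.20 = 63209.35
Import duty = 63209.35 × 22% = 13906.06
Buyer bears: freight 6777.55 + insurance 565.20 + brokerage 178.20 + delivery 156.36 + duty 13906.06 = 21583.37
Landed cost = invoice 55866.60 + 21583.37 = 77449.97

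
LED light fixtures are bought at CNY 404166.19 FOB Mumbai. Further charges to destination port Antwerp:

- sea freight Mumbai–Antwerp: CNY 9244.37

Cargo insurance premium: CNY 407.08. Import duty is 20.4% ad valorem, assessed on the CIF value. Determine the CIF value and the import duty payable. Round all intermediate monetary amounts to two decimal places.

CIF = FOB price + freight + insurance
CIF = 404166.19 + 9244.37 + 407.08 = 413817.64
Import duty = 413817.64 × 20.4% = 84418.80

CIF value: CNY 413817.64; import duty: CNY 84418.80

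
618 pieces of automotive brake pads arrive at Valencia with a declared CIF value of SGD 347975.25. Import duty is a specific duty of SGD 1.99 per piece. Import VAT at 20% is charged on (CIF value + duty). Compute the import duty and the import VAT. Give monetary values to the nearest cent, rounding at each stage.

Import duty = 618 × 1.99 = 1229.82
VAT base = CIF + duty = 347975.25 + 1229.82 = 349205.07
Import VAT = 349205.07 × 20% = 69841.01

Import duty: SGD 1229.82; import VAT: SGD 69841.01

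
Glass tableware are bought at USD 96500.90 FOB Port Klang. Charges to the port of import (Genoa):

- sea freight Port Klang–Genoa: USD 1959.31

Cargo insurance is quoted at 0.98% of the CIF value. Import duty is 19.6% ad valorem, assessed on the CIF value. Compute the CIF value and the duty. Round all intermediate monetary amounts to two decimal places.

Let C be the CIF value. C = FOB price + freight + 0.98% × C
C − 0.98% × C = 96500.90 + 1959.31
0.9902 × C = 98460.21
C = 98460.21 / 0.9902 = 99434.67
Insurance premium = 0.98% × 99434.67 = 974.46
Import duty = 99434.67 × 19.6% = 19489.20

CIF value: USD 99434.67; import duty: USD 19489.20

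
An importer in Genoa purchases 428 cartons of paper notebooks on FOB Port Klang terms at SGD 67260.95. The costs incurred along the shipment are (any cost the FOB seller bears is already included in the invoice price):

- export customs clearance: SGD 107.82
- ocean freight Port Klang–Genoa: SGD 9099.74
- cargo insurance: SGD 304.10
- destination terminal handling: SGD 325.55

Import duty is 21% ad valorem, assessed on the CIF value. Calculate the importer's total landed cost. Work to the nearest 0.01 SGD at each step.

FOB: the seller bears costs until goods are on board at the origin port; the buyer bears freight, insurance and all costs thereafter.
Already in the invoice (seller's account under FOB): export clearance — exclude.
CIF value = FOB price + freight + insurance = 67260.95 + 9099.74 + 304.10 = 76664.79
Import duty = 76664.79 × 21% = 16099.61
Buyer bears: freight 9099.74 + insurance 304.10 + destination terminal 325.55 + duty 16099.61 = 25829.00
Landed cost = invoice 67260.95 + 25829.00 = 93089.95

Total landed cost: SGD 93089.95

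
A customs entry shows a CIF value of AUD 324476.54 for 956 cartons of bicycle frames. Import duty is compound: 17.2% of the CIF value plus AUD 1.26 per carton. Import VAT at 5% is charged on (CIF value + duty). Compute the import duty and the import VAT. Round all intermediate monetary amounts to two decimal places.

Ad valorem component: 324476.54 × 17.2% = 55809.96
Specific component: 956 × 1.26 = 1204.56
Import duty = 55809.96 + 1204.56 = 57014.52
VAT base = CIF + duty = 324476.54 + 57014.52 = 381491.06
Import VAT = 381491.06 × 5% = 19074.55

Import duty: AUD 57014.52; import VAT: AUD 19074.55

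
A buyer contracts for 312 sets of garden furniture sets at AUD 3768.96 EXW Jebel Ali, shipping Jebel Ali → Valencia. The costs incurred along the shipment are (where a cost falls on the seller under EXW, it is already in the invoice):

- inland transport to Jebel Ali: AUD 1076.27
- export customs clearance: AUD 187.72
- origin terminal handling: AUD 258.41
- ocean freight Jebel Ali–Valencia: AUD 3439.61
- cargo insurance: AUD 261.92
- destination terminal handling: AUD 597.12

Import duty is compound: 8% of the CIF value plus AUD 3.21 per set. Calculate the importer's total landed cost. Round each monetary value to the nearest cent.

EXW: the seller makes goods available at their premises; the buyer bears all onward costs.
CIF value = EXW price + inland to port + export clearance + origin terminal + freight + insurance = 3768.96 + 1076.27 + 187.72 + 258.41 + 3439.61 + 261.92 = 8992.89
Ad valorem component: 8992.89 × 8% = 719.43
Specific component: 312 × 3.21 = 1001.52
Import duty = 719.43 + 1001.52 = 1720.95
Buyer bears: inland to port 1076.27 + export clearance 187.72 + origin terminal 258.41 + freight 3439.61 + insurance 261.92 + destination terminal 597.12 + duty 1720.95 = 7542.00
Landed cost = invoice 3768.96 + 7542.00 = 11310.96

Total landed cost: AUD 11310.96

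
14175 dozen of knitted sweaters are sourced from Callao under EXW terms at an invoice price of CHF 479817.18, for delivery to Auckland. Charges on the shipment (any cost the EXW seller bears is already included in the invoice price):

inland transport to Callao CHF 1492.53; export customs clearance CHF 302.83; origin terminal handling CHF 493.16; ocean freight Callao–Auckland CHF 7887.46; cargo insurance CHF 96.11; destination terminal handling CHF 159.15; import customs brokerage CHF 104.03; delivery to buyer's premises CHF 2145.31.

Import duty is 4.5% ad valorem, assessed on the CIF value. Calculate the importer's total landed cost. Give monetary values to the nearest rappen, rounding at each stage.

Total landed cost: CHF 514551.78

EXW: the seller makes goods available at their premises; the buyer bears all onward costs.
CIF value = EXW price + inland to port + export clearance + origin terminal + freight + insurance = 479817.18 + 1492.53 + 302.83 + 493.16 + 7887.46 + 96.11 = 490089.27
Import duty = 490089.27 × 4.5% = 22054.02
Buyer bears: inland to port 1492.53 + export clearance 302.83 + origin terminal 493.16 + freight 7887.46 + insurance 96.11 + destination terminal 159.15 + brokerage 104.03 + delivery 2145.31 + duty 22054.02 = 34734.60
Landed cost = invoice 479817.18 + 34734.60 = 514551.78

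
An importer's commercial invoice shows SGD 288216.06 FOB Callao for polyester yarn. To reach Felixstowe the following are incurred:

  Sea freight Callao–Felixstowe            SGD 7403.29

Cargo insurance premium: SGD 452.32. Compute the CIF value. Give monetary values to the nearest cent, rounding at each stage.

CIF = FOB price + freight + insurance
CIF = 288216.06 + 7403.29 + 452.32 = 296071.67

CIF value: SGD 296071.67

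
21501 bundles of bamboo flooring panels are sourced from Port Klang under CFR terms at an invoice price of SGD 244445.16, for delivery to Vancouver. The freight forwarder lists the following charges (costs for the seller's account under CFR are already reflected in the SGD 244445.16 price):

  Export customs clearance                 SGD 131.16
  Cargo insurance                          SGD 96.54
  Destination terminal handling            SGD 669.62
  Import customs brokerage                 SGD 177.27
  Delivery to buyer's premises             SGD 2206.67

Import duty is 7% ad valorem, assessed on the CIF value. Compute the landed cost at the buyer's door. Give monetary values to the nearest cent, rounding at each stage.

Total landed cost: SGD 264713.18

CFR: the seller pays costs through ocean freight to the destination port, but not insurance.
Already in the invoice (seller's account under CFR): export clearance — exclude.
CIF value = CFR price + insurance = 244445.16 + 96.54 = 244541.70
Import duty = 244541.70 × 7% = 17117.92
Buyer bears: insurance 96.54 + destination terminal 669.62 + brokerage 177.27 + delivery 2206.67 + duty 17117.92 = 20268.02
Landed cost = invoice 244445.16 + 20268.02 = 264713.18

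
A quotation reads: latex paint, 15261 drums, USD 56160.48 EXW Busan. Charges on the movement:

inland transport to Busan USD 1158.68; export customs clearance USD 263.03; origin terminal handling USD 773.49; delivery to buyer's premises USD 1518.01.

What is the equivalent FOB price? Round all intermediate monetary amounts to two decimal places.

Not relevant to the conversion: delivery — on the buyer under both terms; not part of either seller's price.
From EXW to FOB, the seller additionally bears: inland to port, export clearance, origin terminal.
FOB price = 56160.48 + 1158.68 + 263.03 + 773.49 = 58355.68

FOB price: USD 58355.68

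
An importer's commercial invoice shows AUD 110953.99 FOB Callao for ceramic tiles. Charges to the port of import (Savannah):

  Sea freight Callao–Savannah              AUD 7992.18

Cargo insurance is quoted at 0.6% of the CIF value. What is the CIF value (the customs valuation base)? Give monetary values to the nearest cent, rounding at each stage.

Let C be the CIF value. C = FOB price + freight + 0.6% × C
C − 0.6% × C = 110953.99 + 7992.18
0.994 × C = 118946.17
C = 118946.17 / 0.994 = 119664.15
Insurance premium = 0.6% × 119664.15 = 717.98

CIF value: AUD 119664.15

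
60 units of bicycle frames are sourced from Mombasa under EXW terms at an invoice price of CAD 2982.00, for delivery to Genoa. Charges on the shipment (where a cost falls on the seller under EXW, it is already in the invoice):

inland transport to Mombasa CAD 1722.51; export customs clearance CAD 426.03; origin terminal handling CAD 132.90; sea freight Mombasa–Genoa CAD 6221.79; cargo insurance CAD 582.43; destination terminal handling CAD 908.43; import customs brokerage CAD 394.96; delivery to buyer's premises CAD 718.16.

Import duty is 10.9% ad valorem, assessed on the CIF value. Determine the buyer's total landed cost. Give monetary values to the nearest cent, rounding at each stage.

Total landed cost: CAD 15404.58

EXW: the seller makes goods available at their premises; the buyer bears all onward costs.
CIF value = EXW price + inland to port + export clearance + origin terminal + freight + insurance = 2982.00 + 1722.51 + 426.03 + 132.90 + 6221.79 + 582.43 = 12067.66
Import duty = 12067.66 × 10.9% = 1315.37
Buyer bears: inland to port 1722.51 + export clearance 426.03 + origin terminal 132.90 + freight 6221.79 + insurance 582.43 + destination terminal 908.43 + brokerage 394.96 + delivery 718.16 + duty 1315.37 = 12422.58
Landed cost = invoice 2982.00 + 12422.58 = 15404.58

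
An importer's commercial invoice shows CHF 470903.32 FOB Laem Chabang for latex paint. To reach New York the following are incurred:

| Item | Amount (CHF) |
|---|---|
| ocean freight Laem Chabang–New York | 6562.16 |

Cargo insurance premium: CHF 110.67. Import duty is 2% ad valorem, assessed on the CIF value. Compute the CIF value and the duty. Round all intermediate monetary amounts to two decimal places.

CIF = FOB price + freight + insurance
CIF = 470903.32 + 6562.16 + 110.67 = 477576.15
Import duty = 477576.15 × 2% = 9551.52

CIF value: CHF 477576.15; import duty: CHF 9551.52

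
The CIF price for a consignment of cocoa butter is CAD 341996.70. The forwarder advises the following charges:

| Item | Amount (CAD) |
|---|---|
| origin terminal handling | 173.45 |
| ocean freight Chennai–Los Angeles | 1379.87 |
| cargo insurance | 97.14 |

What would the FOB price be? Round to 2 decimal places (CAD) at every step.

FOB price: CAD 340519.69

Not relevant to the conversion: origin terminal — on the seller under both CIF and FOB; already in the CIF price and stays in the FOB price.
From CIF to FOB, the seller no longer bears: freight, insurance.
FOB price = 341996.70 − 1379.87 − 97.14 = 340519.69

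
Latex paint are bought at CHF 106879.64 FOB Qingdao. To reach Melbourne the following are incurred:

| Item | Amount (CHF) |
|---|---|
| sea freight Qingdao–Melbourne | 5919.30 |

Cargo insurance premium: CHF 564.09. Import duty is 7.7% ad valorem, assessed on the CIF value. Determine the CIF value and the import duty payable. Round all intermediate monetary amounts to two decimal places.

CIF value: CHF 113363.03; import duty: CHF 8728.95

CIF = FOB price + freight + insurance
CIF = 106879.64 + 5919.30 + 564.09 = 113363.03
Import duty = 113363.03 × 7.7% = 8728.95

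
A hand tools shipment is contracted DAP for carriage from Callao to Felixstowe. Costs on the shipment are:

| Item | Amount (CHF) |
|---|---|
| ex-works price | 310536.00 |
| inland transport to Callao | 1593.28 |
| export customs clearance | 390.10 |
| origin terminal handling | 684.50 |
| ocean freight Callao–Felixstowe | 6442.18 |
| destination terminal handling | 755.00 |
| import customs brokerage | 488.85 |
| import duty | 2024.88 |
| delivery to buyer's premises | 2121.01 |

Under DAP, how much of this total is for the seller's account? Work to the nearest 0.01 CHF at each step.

Seller's account: CHF 322522.07

DAP: the seller bears all costs to the named destination except import duty and clearance.
Seller's account: goods 310536.00 + inland to port 1593.28 + export clearance 390.10 + origin terminal 684.50 + freight 6442.18 + destination terminal 755.00 + delivery 2121.01 = 322522.07
Buyer's account: brokerage 488.85 + duty 2024.88 = 2513.73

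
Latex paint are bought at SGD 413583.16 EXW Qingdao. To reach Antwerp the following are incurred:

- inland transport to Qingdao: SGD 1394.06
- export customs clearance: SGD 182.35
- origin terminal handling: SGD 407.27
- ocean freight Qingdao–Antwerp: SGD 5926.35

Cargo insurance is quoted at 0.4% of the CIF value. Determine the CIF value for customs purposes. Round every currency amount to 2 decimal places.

Let C be the CIF value. C = EXW price + pre-shipment costs + freight + 0.4% × C
C − 0.4% × C = 413583.16 + 1394.06 + 182.35 + 407.27 + 5926.35
0.996 × C = 421493.19
C = 421493.19 / 0.996 = 423185.93
Insurance premium = 0.4% × 423185.93 = 1692.74

CIF value: SGD 423185.93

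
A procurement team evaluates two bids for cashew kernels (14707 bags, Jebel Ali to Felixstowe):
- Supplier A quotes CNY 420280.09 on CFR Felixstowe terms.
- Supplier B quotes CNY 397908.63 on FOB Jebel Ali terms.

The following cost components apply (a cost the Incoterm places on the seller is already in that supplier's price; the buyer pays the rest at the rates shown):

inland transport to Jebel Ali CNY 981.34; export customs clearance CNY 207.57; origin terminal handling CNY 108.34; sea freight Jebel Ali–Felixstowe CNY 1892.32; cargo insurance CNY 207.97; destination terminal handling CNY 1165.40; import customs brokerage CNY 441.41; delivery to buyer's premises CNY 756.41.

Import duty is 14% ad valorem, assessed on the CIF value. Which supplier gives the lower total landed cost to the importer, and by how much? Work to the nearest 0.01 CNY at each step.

Supplier B is cheaper by CNY 23346.22

Supplier A (CFR):
CIF value = CFR price + insurance = 420280.09 + 207.97 = 420488.06
Import duty = 420488.06 × 14% = 58868.33
Buyer bears (A): 207.97 + 1165.40 + 441.41 + 756.41 = 2571.19
Landed cost (A) = invoice 420280.09 + 2571.19 + duty 58868.33 = 481719.61
Supplier B (FOB):
CIF value = FOB price + freight + insurance = 397908.63 + 1892.32 + 207.97 = 400008.92
Import duty = 400008.92 × 14% = 56001.25
Buyer bears (B): 1892.32 + 207.97 + 1165.40 + 441.41 + 756.41 = 4463.51
Landed cost (B) = invoice 397908.63 + 4463.51 + duty 56001.25 = 458373.39
Difference = |481719.61 − 458373.39| = 23346.22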